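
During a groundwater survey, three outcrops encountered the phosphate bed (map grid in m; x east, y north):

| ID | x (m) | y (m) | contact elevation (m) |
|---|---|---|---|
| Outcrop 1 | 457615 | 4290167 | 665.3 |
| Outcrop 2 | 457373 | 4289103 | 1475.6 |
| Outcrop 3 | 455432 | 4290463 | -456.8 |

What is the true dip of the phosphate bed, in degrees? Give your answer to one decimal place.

43.3°

Let the plane be z = a·x + b·y + c.
Outcrop 2−Outcrop 1: −242a − 1064b = 810.3;  Outcrop 3−Outcrop 1: −2183a + 296b = −1122.1.
Solving gives a = 0.39847, b = −0.85219.
Gradient magnitude |∇z| = √(a² + b²) = √(0.15878 + 0.72623) = 0.94075.
True dip = arctan(0.94075) = 43.3°, dipping toward NNW (azimuth ≈ 335°).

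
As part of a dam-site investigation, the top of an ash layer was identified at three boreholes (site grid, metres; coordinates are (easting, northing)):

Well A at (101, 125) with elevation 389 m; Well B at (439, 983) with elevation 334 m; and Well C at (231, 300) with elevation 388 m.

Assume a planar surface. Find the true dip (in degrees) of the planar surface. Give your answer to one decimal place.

12.0°

Let the plane be z = a·E + b·N + c.
Well B−Well A: 338a + 858b = −55;  Well C−Well A: 130a + 175b = −1.
Solving gives a = 0.16734, b = −0.13002.
Gradient magnitude |∇z| = √(a² + b²) = √(0.02800 + 0.01691) = 0.21192.
True dip = arctan(0.21192) = 12.0°, dipping toward NW (azimuth ≈ 308°).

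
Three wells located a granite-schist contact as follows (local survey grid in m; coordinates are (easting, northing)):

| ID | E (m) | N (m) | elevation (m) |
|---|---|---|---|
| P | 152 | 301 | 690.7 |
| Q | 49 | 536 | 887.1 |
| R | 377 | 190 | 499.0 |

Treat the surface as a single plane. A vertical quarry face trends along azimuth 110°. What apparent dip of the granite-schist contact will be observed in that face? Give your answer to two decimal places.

36.09°

Let the plane be z = a·E + b·N + c.
Q−P: −103a + 235b = 196.4;  R−P: 225a − 111b = −191.7.
Solving gives a = −0.56100, b = 0.58986.
Unit vector along 110° is (sin 110°, cos 110°) = (0.9397, -0.3420).
Slope in that direction = a·(0.9397) + b·(-0.3420) = −0.72891.
Apparent dip = arctan|0.72891| = 36.09° (true dip is 39.1°, so apparent ≤ true as expected).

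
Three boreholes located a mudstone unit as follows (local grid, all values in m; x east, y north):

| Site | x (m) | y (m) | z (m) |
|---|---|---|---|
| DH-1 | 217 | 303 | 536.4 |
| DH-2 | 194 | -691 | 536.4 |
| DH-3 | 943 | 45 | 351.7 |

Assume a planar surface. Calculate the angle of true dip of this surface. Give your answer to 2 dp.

Let the plane be z = a·x + b·y + c.
DH-2−DH-1: −23a − 994b = 0;  DH-3−DH-1: 726a − 258b = −184.7.
Solving gives a = −0.25233, b = 0.00584.
Gradient magnitude |∇z| = √(a² + b²) = √(0.06367 + 0.00003) = 0.25240.
True dip = arctan(0.25240) = 14.17°, dipping toward E (azimuth ≈ 091°).

14.17°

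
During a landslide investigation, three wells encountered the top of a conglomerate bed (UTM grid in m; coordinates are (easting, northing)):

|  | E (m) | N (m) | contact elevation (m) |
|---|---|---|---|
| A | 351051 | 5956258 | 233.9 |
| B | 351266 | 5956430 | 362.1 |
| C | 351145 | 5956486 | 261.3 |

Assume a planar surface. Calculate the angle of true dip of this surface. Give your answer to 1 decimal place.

Let the plane be z = a·E + b·N + c.
B−A: 215a + 172b = 128.2;  C−A: 94a + 228b = 27.4.
Solving gives a = 0.74628, b = −0.18750.
Gradient magnitude |∇z| = √(a² + b²) = √(0.55693 + 0.03516) = 0.76947.
True dip = arctan(0.76947) = 37.6°, dipping toward WNW (azimuth ≈ 284°).

37.6°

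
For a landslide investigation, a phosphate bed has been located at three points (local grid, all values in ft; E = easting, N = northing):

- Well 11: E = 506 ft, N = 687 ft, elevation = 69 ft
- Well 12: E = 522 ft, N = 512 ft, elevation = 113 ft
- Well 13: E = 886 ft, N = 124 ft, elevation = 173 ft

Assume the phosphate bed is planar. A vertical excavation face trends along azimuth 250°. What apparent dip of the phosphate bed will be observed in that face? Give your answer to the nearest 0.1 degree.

Let the plane be z = a·E + b·N + c.
Well 12−Well 11: 16a − 175b = 44;  Well 13−Well 11: 380a − 563b = 104.
Solving gives a = −0.11431, b = −0.26188.
Unit vector along 250° is (sin 250°, cos 250°) = (-0.9397, -0.3420).
Slope in that direction = a·(-0.9397) + b·(-0.3420) = 0.19699.
Apparent dip = arctan|0.19699| = 11.1° (true dip is 15.9°, so apparent ≤ true as expected).

11.1°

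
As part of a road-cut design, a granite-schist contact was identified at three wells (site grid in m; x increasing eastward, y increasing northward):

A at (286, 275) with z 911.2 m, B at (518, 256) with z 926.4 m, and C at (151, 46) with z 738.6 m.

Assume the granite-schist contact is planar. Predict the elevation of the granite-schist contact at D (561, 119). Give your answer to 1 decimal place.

838.2 m

Let the plane be z = a·x + b·y + c.
B−A: 232a − 19b = 15.2;  C−A: −135a − 229b = −172.6.
Solving gives a = 0.12138, b = 0.68215.
Then c = 911.2 − a·286 − b·275 = 688.89.
At (561, 119): z = 68.1 + 81.2 + 688.89 = 838.2 m.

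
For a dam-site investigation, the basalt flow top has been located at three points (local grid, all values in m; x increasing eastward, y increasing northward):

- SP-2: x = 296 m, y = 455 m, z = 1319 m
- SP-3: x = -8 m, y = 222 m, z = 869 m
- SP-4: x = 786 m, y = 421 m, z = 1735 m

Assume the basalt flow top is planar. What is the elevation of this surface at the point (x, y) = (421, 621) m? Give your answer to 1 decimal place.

Two edge vectors: SP-2→SP-3 = (-304, -233, -450), SP-2→SP-4 = (490, -34, 416).
Normal n = (SP-2→SP-3) × (SP-2→SP-4) = (-112228, -94036, 124506).
So ∂z/∂x = −n_x/n_z = 0.90139 and ∂z/∂y = −n_y/n_z = 0.75527.
Intercept c from SP-2: 1319 − 266.81 − 343.65 = 708.54.
At (421, 621): z = 379.5 + 469.0 + 708.54 = 1557.0 m.

1557.0 m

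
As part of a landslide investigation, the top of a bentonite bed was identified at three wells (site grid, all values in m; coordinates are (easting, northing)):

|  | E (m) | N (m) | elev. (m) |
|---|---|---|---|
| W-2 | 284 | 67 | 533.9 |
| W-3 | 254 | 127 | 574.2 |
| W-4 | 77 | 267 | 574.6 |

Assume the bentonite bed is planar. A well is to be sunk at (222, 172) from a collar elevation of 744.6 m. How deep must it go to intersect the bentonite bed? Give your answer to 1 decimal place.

148.5 m

Two edge vectors: W-2→W-3 = (-30, 60, 40.3), W-2→W-4 = (-207, 200, 40.7).
Normal n = (W-2→W-3) × (W-2→W-4) = (-5618, -7121.1, 6420).
So ∂z/∂E = −n_x/n_z = 0.87508 and ∂z/∂N = −n_y/n_z = 1.10921.
Intercept c from W-2: 533.9 − 248.52 − 74.32 = 211.06.
At (222, 172): z_contact = 194.27 + 190.78 + 211.06 = 596.11 m.
Depth below ground = 744.6 − 596.11 = 148.5 m.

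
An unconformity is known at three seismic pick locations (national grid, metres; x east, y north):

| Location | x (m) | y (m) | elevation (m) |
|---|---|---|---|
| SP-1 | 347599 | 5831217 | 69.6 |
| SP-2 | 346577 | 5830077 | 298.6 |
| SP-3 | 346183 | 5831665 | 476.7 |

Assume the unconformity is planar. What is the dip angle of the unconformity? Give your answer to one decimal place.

Let the plane be z = a·x + b·y + c.
SP-2−SP-1: −1022a − 1140b = 229;  SP-3−SP-1: −1416a + 448b = 407.1.
Solving gives a = −0.27348, b = 0.04430.
Gradient magnitude |∇z| = √(a² + b²) = √(0.07479 + 0.00196) = 0.27705.
True dip = arctan(0.27705) = 15.5°, dipping toward E (azimuth ≈ 099°).

15.5°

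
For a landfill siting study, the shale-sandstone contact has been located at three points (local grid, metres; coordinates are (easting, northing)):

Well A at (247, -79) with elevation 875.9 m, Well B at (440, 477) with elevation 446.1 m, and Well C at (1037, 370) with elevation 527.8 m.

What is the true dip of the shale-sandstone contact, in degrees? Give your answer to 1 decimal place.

37.7°

Let the plane be z = a·E + b·N + c.
Well B−Well A: 193a + 556b = −429.8;  Well C−Well A: 790a + 449b = −348.1.
Solving gives a = −0.00160, b = −0.77247.
Gradient magnitude |∇z| = √(a² + b²) = √(0.00000 + 0.59671) = 0.77247.
True dip = arctan(0.77247) = 37.7°, dipping toward N (azimuth ≈ 000°).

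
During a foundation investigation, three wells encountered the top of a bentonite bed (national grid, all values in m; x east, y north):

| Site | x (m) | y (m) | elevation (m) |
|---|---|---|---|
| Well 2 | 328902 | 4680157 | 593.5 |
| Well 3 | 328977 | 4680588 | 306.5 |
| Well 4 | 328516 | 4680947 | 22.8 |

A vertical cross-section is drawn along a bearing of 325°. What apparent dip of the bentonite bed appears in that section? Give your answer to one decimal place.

31.2°

Two edge vectors: Well 2→Well 3 = (75, 431, -287), Well 2→Well 4 = (-386, 790, -570.7).
Normal n = (Well 2→Well 3) × (Well 2→Well 4) = (-19241.7, 153584.5, 225616).
So ∂z/∂x = −n_x/n_z = 0.08529 and ∂z/∂y = −n_y/n_z = −0.68073.
Unit vector along 325° is (sin 325°, cos 325°) = (-0.5736, 0.8192).
Slope in that direction = a·(-0.5736) + b·(0.8192) = −0.60654.
Apparent dip = arctan|0.60654| = 31.2° (true dip is 34.5°, so apparent ≤ true as expected).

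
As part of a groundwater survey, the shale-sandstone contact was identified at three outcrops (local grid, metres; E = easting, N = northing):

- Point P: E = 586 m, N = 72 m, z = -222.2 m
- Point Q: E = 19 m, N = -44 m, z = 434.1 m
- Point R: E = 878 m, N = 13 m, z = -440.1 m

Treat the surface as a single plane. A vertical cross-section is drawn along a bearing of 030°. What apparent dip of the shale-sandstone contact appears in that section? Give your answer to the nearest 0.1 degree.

Let the plane be z = a·E + b·N + c.
Point Q−Point P: −567a − 116b = 656.3;  Point R−Point P: 292a − 59b = −217.9.
Solving gives a = −0.95058, b = −1.01137.
Unit vector along 030° is (sin 30°, cos 30°) = (0.5000, 0.8660).
Slope in that direction = a·(0.5000) + b·(0.8660) = −1.35116.
Apparent dip = arctan|1.35116| = 53.5° (true dip is 54.2°, so apparent ≤ true as expected).

53.5°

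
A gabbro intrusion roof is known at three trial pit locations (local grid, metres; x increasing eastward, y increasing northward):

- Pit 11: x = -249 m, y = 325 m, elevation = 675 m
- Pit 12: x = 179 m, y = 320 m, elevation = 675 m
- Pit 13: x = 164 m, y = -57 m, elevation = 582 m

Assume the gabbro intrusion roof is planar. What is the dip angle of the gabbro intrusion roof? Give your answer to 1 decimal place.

13.9°

Two edge vectors: Pit 11→Pit 12 = (428, -5, 0), Pit 11→Pit 13 = (413, -382, -93).
Normal n = (Pit 11→Pit 12) × (Pit 11→Pit 13) = (465, 39804, -161431).
So ∂z/∂x = −n_x/n_z = 0.00288 and ∂z/∂y = −n_y/n_z = 0.24657.
Gradient magnitude |∇z| = √(a² + b²) = √(0.00001 + 0.06080) = 0.24659.
True dip = arctan(0.24659) = 13.9°, dipping toward S (azimuth ≈ 181°).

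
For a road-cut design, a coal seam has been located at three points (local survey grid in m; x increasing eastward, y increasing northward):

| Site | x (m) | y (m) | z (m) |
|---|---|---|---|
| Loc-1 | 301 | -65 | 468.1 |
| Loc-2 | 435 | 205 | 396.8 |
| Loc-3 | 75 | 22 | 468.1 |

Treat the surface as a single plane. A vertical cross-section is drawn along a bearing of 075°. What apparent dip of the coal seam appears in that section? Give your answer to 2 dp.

Let the plane be z = a·x + b·y + c.
Loc-2−Loc-1: 134a + 270b = −71.3;  Loc-3−Loc-1: −226a + 87b = 0.
Solving gives a = −0.08535, b = −0.22171.
Unit vector along 075° is (sin 75°, cos 75°) = (0.9659, 0.2588).
Slope in that direction = a·(0.9659) + b·(0.2588) = −0.13983.
Apparent dip = arctan|0.13983| = 7.96° (true dip is 13.4°, so apparent ≤ true as expected).

7.96°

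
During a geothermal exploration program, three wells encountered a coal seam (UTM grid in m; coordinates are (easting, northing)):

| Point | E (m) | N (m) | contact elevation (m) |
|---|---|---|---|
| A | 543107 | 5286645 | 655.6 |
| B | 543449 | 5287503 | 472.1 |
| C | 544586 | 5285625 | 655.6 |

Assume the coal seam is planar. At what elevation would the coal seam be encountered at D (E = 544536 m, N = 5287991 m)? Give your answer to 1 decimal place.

Two edge vectors: A→B = (342, 858, -183.5), A→C = (1479, -1020, 0).
Normal n = (A→B) × (A→C) = (-187170, -271396.5, -1617822).
So ∂z/∂E = −n_x/n_z = −0.115692579 and ∂z/∂N = −n_y/n_z = −0.167754240.
Intercept c from A: 655.6 + 62833.45 + 886857.11 = 950346.16.
At (544536, 5287991): z = −62998.8 − 887082.9 + 950346.16 = 264.5 m.

264.5 m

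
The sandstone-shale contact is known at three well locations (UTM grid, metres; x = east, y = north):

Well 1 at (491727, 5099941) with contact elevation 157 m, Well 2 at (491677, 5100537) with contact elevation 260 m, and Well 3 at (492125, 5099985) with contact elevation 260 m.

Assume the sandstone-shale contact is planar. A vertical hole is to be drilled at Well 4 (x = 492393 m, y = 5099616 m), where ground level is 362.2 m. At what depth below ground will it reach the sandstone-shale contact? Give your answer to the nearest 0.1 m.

Two edge vectors: Well 1→Well 2 = (-50, 596, 103), Well 1→Well 3 = (398, 44, 103).
Normal n = (Well 1→Well 2) × (Well 1→Well 3) = (56856, 46144, -239408).
So ∂z/∂x = −n_x/n_z = 0.237485798 and ∂z/∂y = −n_y/n_z = 0.192742097.
Intercept c from Well 1: 157 − 116778.18 − 982973.32 = −1099594.50.
At (492393, 5099616): z_contact = 116936.34 + 982910.68 − 1099594.50 = 252.52 m.
Depth below ground = 362.2 − 252.52 = 109.7 m.

109.7 m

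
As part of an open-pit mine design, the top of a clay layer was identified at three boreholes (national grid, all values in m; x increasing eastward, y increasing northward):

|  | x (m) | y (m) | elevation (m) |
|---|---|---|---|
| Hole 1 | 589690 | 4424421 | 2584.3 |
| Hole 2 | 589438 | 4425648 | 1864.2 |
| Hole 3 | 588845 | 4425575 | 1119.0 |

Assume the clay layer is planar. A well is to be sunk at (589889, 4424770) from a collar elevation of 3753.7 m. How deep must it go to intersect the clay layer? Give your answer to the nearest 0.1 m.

1023.4 m

Two edge vectors: Hole 1→Hole 2 = (-252, 1227, -720.1), Hole 1→Hole 3 = (-845, 1154, -1465.3).
Normal n = (Hole 1→Hole 2) × (Hole 1→Hole 3) = (-966927.7, 239228.9, 746007).
So ∂z/∂x = −n_x/n_z = 1.296137570 and ∂z/∂y = −n_y/n_z = −0.320679163.
Intercept c from Hole 1: 2584.3 − 764319.36 + 1418819.62 = 657084.56.
At (589889, 4424770): z_contact = 764577.29 − 1418931.54 + 657084.56 = 2730.31 m.
Depth below ground = 3753.7 − 2730.31 = 1023.4 m.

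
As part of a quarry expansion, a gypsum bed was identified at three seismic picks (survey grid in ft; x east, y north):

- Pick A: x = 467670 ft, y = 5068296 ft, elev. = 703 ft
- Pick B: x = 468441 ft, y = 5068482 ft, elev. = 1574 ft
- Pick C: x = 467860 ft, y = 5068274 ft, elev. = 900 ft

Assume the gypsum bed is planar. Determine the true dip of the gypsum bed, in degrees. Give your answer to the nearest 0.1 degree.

Two edge vectors: Pick A→Pick B = (771, 186, 871), Pick A→Pick C = (190, -22, 197).
Normal n = (Pick A→Pick B) × (Pick A→Pick C) = (55804, 13603, -52302).
So ∂z/∂x = −n_x/n_z = 1.06696 and ∂z/∂y = −n_y/n_z = 0.26009.
Gradient magnitude |∇z| = √(a² + b²) = √(1.13840 + 0.06764) = 1.09820.
True dip = arctan(1.09820) = 47.7°, dipping toward WSW (azimuth ≈ 256°).

47.7°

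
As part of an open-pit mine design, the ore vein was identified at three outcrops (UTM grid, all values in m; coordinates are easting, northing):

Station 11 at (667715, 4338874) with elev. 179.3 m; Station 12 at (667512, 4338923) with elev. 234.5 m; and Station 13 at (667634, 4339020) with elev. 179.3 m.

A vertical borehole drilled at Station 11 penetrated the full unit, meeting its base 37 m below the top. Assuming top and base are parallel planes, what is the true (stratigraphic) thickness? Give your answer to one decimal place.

34.8 m

Two edge vectors: Station 11→Station 12 = (-203, 49, 55.2), Station 11→Station 13 = (-81, 146, 0).
Normal n = (Station 11→Station 12) × (Station 11→Station 13) = (-8059.2, -4471.2, -25669).
So ∂z/∂easting = −n_x/n_z = −0.31397 and ∂z/∂northing = −n_y/n_z = −0.17419.
|∇z| = √(a²+b²) = 0.35905, so dip δ = arctan(0.35905) = 19.75°.
True thickness = vertical thickness × cos δ = 37 × cos 19.75° = 34.8 m.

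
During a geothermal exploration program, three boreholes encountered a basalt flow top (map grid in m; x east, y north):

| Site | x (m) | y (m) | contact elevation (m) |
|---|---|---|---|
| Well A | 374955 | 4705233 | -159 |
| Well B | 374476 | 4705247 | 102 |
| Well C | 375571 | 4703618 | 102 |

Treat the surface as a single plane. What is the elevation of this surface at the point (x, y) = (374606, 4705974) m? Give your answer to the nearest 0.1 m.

Let the plane be z = a·x + b·y + c.
Well B−Well A: −479a + 14b = 261;  Well C−Well A: 616a − 1615b = 261.
Solving gives a = −0.555804806, b = −0.373607282.
Then c = -159 − a·374955 − b·4705233 = 1966152.10.
At (374606, 4705974): z = −208207.8 − 1758186.2 + 1966152.10 = -241.9 m.

-241.9 m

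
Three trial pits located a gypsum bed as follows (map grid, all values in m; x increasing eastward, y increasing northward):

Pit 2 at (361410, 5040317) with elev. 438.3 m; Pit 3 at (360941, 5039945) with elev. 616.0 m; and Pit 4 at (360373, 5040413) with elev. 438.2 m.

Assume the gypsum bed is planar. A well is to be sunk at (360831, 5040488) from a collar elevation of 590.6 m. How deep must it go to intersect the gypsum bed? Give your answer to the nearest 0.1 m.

202.6 m

Two edge vectors: Pit 2→Pit 3 = (-469, -372, 177.7), Pit 2→Pit 4 = (-1037, 96, -0.1).
Normal n = (Pit 2→Pit 3) × (Pit 2→Pit 4) = (-17022, -184321.8, -430788).
So ∂z/∂x = −n_x/n_z = −0.039513635 and ∂z/∂y = −n_y/n_z = −0.427871250.
Intercept c from Pit 2: 438.3 + 14280.62 + 2156606.73 = 2171325.66.
At (360831, 5040488): z_contact = −14257.74 − 2156679.90 + 2171325.66 = 388.01 m.
Depth below ground = 590.6 − 388.01 = 202.6 m.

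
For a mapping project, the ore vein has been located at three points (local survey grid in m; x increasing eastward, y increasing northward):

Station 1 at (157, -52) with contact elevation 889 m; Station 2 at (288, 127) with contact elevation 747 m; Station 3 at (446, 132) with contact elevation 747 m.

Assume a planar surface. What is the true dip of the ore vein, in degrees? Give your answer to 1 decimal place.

Two edge vectors: Station 1→Station 2 = (131, 179, -142), Station 1→Station 3 = (289, 184, -142).
Normal n = (Station 1→Station 2) × (Station 1→Station 3) = (710, -22436, -27627).
So ∂z/∂x = −n_x/n_z = 0.02570 and ∂z/∂y = −n_y/n_z = −0.81210.
Gradient magnitude |∇z| = √(a² + b²) = √(0.00066 + 0.65951) = 0.81251.
True dip = arctan(0.81251) = 39.1°, dipping toward N (azimuth ≈ 358°).

39.1°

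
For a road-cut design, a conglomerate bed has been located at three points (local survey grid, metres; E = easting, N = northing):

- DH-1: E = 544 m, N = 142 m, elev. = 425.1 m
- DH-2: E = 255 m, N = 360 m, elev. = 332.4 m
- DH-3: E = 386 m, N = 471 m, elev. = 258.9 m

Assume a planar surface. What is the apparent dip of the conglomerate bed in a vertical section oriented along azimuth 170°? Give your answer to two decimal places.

27.74°

Two edge vectors: DH-1→DH-2 = (-289, 218, -92.7), DH-1→DH-3 = (-158, 329, -166.2).
Normal n = (DH-1→DH-2) × (DH-1→DH-3) = (-5733.3, -33385.2, -60637).
So ∂z/∂E = −n_x/n_z = −0.09455 and ∂z/∂N = −n_y/n_z = −0.55057.
Unit vector along 170° is (sin 170°, cos 170°) = (0.1736, -0.9848).
Slope in that direction = a·(0.1736) + b·(-0.9848) = 0.52579.
Apparent dip = arctan|0.52579| = 27.74° (true dip is 29.2°, so apparent ≤ true as expected).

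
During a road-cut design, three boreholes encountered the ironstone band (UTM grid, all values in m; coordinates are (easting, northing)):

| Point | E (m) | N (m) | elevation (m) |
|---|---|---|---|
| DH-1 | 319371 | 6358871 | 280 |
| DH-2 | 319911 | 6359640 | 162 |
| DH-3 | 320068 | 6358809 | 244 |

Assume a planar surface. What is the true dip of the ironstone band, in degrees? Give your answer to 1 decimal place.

7.2°

Let the plane be z = a·E + b·N + c.
DH-2−DH-1: 540a + 769b = −118;  DH-3−DH-1: 697a − 62b = −36.
Solving gives a = −0.06146, b = −0.11029.
Gradient magnitude |∇z| = √(a² + b²) = √(0.00378 + 0.01216) = 0.12626.
True dip = arctan(0.12626) = 7.2°, dipping toward NNE (azimuth ≈ 029°).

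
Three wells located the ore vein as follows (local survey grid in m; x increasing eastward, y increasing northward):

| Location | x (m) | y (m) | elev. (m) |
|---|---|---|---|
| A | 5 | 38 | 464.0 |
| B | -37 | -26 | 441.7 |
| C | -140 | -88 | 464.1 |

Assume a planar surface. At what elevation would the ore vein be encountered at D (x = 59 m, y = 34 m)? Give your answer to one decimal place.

Two edge vectors: A→B = (-42, -64, -22.3), A→C = (-145, -126, 0.1).
Normal n = (A→B) × (A→C) = (-2816.2, 3237.7, -3988).
So ∂z/∂x = −n_x/n_z = −0.70617 and ∂z/∂y = −n_y/n_z = 0.81186.
Intercept c from A: 464 + 3.53 − 30.85 = 436.68.
At (59, 34): z = −41.7 + 27.6 + 436.68 = 422.6 m.

422.6 m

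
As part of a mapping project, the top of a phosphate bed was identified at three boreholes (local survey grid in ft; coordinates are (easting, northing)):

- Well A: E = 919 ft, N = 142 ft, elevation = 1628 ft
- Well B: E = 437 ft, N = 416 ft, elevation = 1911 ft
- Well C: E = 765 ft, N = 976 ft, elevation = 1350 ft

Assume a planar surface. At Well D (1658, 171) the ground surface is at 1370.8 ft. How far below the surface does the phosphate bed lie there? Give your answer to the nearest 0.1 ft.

398.3 ft

Two edge vectors: Well A→Well B = (-482, 274, 283), Well A→Well C = (-154, 834, -278).
Normal n = (Well A→Well B) × (Well A→Well C) = (-312194, -177578, -359792).
So ∂z/∂E = −n_x/n_z = −0.867707 and ∂z/∂N = −n_y/n_z = −0.493557.
Intercept c from Well A: 1628 + 797.42 + 70.09 = 2495.51.
At (1658, 171): z_contact = −1438.66 − 84.40 + 2495.51 = 972.45 ft.
Depth below ground = 1370.8 − 972.45 = 398.3 ft.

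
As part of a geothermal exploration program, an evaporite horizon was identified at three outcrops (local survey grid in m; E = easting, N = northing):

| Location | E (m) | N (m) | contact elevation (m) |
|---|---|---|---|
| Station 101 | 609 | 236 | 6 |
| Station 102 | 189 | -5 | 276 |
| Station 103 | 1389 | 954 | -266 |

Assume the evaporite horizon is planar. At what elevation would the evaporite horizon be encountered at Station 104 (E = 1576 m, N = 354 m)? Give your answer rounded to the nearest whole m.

Two edge vectors: Station 101→Station 102 = (-420, -241, 270), Station 101→Station 103 = (780, 718, -272).
Normal n = (Station 101→Station 102) × (Station 101→Station 103) = (-128308, 96360, -113580).
So ∂z/∂E = −n_x/n_z = −1.12967 and ∂z/∂N = −n_y/n_z = 0.84839.
Intercept c from Station 101: 6 + 687.97 − 200.22 = 493.75.
At (1576, 354): z = −1780.4 + 300.3 + 493.75 = -986.3 m.

-986 m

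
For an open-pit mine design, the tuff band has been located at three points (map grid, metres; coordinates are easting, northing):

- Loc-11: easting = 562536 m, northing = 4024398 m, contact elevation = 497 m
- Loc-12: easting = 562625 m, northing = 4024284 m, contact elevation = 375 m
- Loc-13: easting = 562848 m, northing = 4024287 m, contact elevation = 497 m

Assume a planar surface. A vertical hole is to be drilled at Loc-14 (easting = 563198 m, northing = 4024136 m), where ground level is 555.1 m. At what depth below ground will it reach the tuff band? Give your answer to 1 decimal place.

97.3 m

Two edge vectors: Loc-11→Loc-12 = (89, -114, -122), Loc-11→Loc-13 = (312, -111, 0).
Normal n = (Loc-11→Loc-12) × (Loc-11→Loc-13) = (-13542, -38064, 25689).
So ∂z/∂easting = −n_x/n_z = 0.527151699 and ∂z/∂northing = −n_y/n_z = 1.481723695.
Intercept c from Loc-11: 497 − 296541.81 − 5963045.87 = −6259090.68.
At (563198, 4024136): z_contact = 296890.78 + 5962657.66 − 6259090.68 = 457.76 m.
Depth below ground = 555.1 − 457.76 = 97.3 m.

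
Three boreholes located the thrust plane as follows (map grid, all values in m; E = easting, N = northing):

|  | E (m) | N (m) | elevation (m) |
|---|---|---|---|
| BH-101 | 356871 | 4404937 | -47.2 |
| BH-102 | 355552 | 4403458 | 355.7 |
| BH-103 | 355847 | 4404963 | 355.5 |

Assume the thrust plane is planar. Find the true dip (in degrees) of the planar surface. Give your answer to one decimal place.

Two edge vectors: BH-101→BH-102 = (-1319, -1479, 402.9), BH-101→BH-103 = (-1024, 26, 402.7).
Normal n = (BH-101→BH-102) × (BH-101→BH-103) = (-606068.7, 118591.7, -1548790).
So ∂z/∂E = −n_x/n_z = −0.39132 and ∂z/∂N = −n_y/n_z = 0.07657.
Gradient magnitude |∇z| = √(a² + b²) = √(0.15313 + 0.00586) = 0.39874.
True dip = arctan(0.39874) = 21.7°, dipping toward E (azimuth ≈ 101°).

21.7°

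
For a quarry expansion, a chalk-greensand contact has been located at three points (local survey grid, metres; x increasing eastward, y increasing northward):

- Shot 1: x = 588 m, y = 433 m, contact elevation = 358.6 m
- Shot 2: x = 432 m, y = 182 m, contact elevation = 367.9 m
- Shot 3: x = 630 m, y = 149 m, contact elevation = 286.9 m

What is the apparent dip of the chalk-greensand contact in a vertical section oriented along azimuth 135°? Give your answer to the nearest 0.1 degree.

Let the plane be z = a·x + b·y + c.
Shot 2−Shot 1: −156a − 251b = 9.3;  Shot 3−Shot 1: 42a − 284b = −71.7.
Solving gives a = −0.37629, b = 0.19682.
Unit vector along 135° is (sin 135°, cos 135°) = (0.7071, -0.7071).
Slope in that direction = a·(0.7071) + b·(-0.7071) = −0.40525.
Apparent dip = arctan|0.40525| = 22.1° (true dip is 23.0°, so apparent ≤ true as expected).

22.1°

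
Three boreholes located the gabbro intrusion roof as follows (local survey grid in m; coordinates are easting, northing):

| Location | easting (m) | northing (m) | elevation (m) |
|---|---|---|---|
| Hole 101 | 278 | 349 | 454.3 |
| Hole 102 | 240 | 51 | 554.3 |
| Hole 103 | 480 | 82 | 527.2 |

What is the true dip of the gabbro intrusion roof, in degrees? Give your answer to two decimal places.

18.48°

Let the plane be z = a·easting + b·northing + c.
Hole 102−Hole 101: −38a − 298b = 100;  Hole 103−Hole 101: 202a − 267b = 72.9.
Solving gives a = −0.07074, b = −0.32655.
Gradient magnitude |∇z| = √(a² + b²) = √(0.00500 + 0.10664) = 0.33412.
True dip = arctan(0.33412) = 18.48°, dipping toward NNE (azimuth ≈ 012°).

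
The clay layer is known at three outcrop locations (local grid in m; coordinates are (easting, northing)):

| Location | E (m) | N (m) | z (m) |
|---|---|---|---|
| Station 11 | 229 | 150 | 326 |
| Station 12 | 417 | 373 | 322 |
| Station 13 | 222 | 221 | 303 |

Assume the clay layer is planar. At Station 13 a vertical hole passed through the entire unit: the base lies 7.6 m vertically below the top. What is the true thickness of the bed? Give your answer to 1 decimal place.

Two edge vectors: Station 11→Station 12 = (188, 223, -4), Station 11→Station 13 = (-7, 71, -23).
Normal n = (Station 11→Station 12) × (Station 11→Station 13) = (-4845, 4352, 14909).
So ∂z/∂E = −n_x/n_z = 0.32497 and ∂z/∂N = −n_y/n_z = −0.29190.
|∇z| = √(a²+b²) = 0.43682, so dip δ = arctan(0.43682) = 23.60°.
True thickness = vertical thickness × cos δ = 7.6 × cos 23.60° = 7.0 m.

7.0 m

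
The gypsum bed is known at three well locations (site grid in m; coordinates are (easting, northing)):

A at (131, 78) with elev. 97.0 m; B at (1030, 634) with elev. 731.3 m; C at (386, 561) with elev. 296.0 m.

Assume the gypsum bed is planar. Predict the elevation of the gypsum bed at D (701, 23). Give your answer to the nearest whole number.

Two edge vectors: A→B = (899, 556, 634.3), A→C = (255, 483, 199).
Normal n = (A→B) × (A→C) = (-195722.9, -17154.5, 292437).
So ∂z/∂E = −n_x/n_z = 0.66928 and ∂z/∂N = −n_y/n_z = 0.05866.
Intercept c from A: 97 − 87.68 − 4.58 = 4.75.
At (701, 23): z = 469.2 + 1.3 + 4.75 = 475.3 m.

475 m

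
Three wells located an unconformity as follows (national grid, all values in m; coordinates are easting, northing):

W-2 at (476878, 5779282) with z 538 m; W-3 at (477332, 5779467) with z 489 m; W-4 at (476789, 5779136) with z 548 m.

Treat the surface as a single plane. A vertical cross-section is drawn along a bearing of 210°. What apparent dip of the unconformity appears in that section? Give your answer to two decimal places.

3.22°

Two edge vectors: W-2→W-3 = (454, 185, -49), W-2→W-4 = (-89, -146, 10).
Normal n = (W-2→W-3) × (W-2→W-4) = (-5304, -179, -49819).
So ∂z/∂easting = −n_x/n_z = −0.10647 and ∂z/∂northing = −n_y/n_z = −0.00359.
Unit vector along 210° is (sin 210°, cos 210°) = (-0.5000, -0.8660).
Slope in that direction = a·(-0.5000) + b·(-0.8660) = 0.05634.
Apparent dip = arctan|0.05634| = 3.22° (true dip is 6.1°, so apparent ≤ true as expected).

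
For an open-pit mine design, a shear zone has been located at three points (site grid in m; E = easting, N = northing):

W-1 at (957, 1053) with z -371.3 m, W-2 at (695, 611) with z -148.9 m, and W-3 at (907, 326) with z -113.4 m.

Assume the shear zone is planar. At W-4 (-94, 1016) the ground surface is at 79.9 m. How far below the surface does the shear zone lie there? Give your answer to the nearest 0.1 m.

141.1 m

Let the plane be z = a·E + b·N + c.
W-2−W-1: −262a − 442b = 222.4;  W-3−W-1: −50a − 727b = 257.9.
Solving gives a = −0.283256, b = −0.335264.
Then c = -371.3 − a·957 − b·1053 = 252.81.
At (-94, 1016): z_contact = 26.63 − 340.63 + 252.81 = -61.19 m.
Depth below ground = 79.9 − (-61.19) = 141.1 m.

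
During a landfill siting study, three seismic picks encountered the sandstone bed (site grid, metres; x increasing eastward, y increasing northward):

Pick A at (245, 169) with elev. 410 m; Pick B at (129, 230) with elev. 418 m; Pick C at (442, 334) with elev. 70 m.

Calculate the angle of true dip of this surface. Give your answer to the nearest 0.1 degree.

Let the plane be z = a·x + b·y + c.
Pick B−Pick A: −116a + 61b = 8;  Pick C−Pick A: 197a + 165b = −340.
Solving gives a = −0.70803, b = −1.21526.
Gradient magnitude |∇z| = √(a² + b²) = √(0.50130 + 1.47687) = 1.40647.
True dip = arctan(1.40647) = 54.6°, dipping toward NNE (azimuth ≈ 030°).

54.6°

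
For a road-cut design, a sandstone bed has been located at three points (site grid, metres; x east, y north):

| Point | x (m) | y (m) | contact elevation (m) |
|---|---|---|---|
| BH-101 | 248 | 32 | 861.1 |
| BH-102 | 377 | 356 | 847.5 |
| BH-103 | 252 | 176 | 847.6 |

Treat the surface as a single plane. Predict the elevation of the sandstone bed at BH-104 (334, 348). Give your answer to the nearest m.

Two edge vectors: BH-101→BH-102 = (129, 324, -13.6), BH-101→BH-103 = (4, 144, -13.5).
Normal n = (BH-101→BH-102) × (BH-101→BH-103) = (-2415.6, 1687.1, 17280).
So ∂z/∂x = −n_x/n_z = 0.13979 and ∂z/∂y = −n_y/n_z = −0.09763.
Intercept c from BH-101: 861.1 − 34.67 + 3.12 = 829.56.
At (334, 348): z = 46.7 − 34.0 + 829.56 = 842.3 m.

842 m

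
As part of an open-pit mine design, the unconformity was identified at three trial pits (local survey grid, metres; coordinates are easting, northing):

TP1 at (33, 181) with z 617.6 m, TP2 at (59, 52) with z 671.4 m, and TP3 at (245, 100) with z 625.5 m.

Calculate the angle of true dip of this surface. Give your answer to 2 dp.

24.84°

Two edge vectors: TP1→TP2 = (26, -129, 53.8), TP1→TP3 = (212, -81, 7.9).
Normal n = (TP1→TP2) × (TP1→TP3) = (3338.7, 11200.2, 25242).
So ∂z/∂easting = −n_x/n_z = −0.13227 and ∂z/∂northing = −n_y/n_z = −0.44371.
Gradient magnitude |∇z| = √(a² + b²) = √(0.01749 + 0.19688) = 0.46301.
True dip = arctan(0.46301) = 24.84°, dipping toward NNE (azimuth ≈ 017°).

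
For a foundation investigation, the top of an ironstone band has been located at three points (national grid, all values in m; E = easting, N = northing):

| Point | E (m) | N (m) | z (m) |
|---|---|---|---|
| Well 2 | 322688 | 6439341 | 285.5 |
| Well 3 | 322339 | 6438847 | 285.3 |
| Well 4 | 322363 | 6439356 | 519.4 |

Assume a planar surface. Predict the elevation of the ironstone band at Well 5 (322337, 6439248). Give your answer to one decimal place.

Two edge vectors: Well 2→Well 3 = (-349, -494, -0.2), Well 2→Well 4 = (-325, 15, 233.9).
Normal n = (Well 2→Well 3) × (Well 2→Well 4) = (-115543.6, 81696.1, -165785).
So ∂z/∂E = −n_x/n_z = −0.696948457 and ∂z/∂N = −n_y/n_z = 0.492783424.
Intercept c from Well 2: 285.5 + 224896.90 − 3173200.51 = −2948018.10.
At (322337, 6439248): z = −224652.3 + 3173154.7 − 2948018.10 = 484.3 m.

484.3 m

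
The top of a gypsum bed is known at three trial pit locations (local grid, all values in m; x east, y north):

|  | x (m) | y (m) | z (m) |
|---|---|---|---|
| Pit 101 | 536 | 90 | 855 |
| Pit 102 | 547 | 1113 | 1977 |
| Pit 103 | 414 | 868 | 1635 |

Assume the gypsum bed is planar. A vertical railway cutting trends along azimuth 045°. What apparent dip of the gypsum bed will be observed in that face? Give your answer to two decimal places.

Two edge vectors: Pit 101→Pit 102 = (11, 1023, 1122), Pit 101→Pit 103 = (-122, 778, 780).
Normal n = (Pit 101→Pit 102) × (Pit 101→Pit 103) = (-74976, -145464, 133364).
So ∂z/∂x = −n_x/n_z = 0.56219 and ∂z/∂y = −n_y/n_z = 1.09073.
Unit vector along 045° is (sin 45°, cos 45°) = (0.7071, 0.7071).
Slope in that direction = a·(0.7071) + b·(0.7071) = 1.16879.
Apparent dip = arctan|1.16879| = 49.45° (true dip is 50.8°, so apparent ≤ true as expected).

49.45°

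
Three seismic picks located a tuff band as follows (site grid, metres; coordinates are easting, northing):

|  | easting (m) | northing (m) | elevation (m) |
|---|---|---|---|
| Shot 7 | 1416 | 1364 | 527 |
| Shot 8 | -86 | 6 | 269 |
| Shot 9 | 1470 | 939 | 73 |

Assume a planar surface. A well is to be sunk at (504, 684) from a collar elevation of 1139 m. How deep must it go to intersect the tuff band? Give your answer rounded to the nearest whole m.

627 m

Two edge vectors: Shot 7→Shot 8 = (-1502, -1358, -258), Shot 7→Shot 9 = (54, -425, -454).
Normal n = (Shot 7→Shot 8) × (Shot 7→Shot 9) = (506882, -695840, 711682).
So ∂z/∂easting = −n_x/n_z = −0.71223 and ∂z/∂northing = −n_y/n_z = 0.97774.
Intercept c from Shot 7: 527 + 1008.52 − 1333.64 = 201.88.
At (504, 684): z_contact = −359.0 + 668.8 + 201.88 = 511.7 m.
Depth below ground = 1139 − 511.7 = 627 m.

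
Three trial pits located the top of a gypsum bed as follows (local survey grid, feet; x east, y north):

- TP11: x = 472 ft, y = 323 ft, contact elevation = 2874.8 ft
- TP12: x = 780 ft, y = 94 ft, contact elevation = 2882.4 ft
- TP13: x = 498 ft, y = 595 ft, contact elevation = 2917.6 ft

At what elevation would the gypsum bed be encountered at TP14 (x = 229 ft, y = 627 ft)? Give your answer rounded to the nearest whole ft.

2887 ft

Let the plane be z = a·x + b·y + c.
TP12−TP11: 308a − 229b = 7.6;  TP13−TP11: 26a + 272b = 42.8.
Solving gives a = 0.13227, b = 0.14471.
Then c = 2874.8 − a·472 − b·323 = 2765.63.
At (229, 627): z = 30.3 + 90.7 + 2765.63 = 2886.7 ft.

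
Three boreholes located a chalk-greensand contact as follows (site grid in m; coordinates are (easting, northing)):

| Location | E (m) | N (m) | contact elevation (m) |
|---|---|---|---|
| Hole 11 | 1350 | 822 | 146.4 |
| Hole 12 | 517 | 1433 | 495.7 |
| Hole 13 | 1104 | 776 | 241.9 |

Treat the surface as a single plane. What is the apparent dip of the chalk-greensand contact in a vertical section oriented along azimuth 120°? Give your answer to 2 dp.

19.73°

Two edge vectors: Hole 11→Hole 12 = (-833, 611, 349.3), Hole 11→Hole 13 = (-246, -46, 95.5).
Normal n = (Hole 11→Hole 12) × (Hole 11→Hole 13) = (74418.3, -6376.3, 188624).
So ∂z/∂E = −n_x/n_z = −0.39453 and ∂z/∂N = −n_y/n_z = 0.03380.
Unit vector along 120° is (sin 120°, cos 120°) = (0.8660, -0.5000).
Slope in that direction = a·(0.8660) + b·(-0.5000) = −0.35858.
Apparent dip = arctan|0.35858| = 19.73° (true dip is 21.6°, so apparent ≤ true as expected).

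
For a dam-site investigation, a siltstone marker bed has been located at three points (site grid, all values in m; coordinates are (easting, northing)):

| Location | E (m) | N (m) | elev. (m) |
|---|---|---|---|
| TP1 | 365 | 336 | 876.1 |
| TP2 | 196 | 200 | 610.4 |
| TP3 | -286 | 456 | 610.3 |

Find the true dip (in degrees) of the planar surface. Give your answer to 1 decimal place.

Let the plane be z = a·E + b·N + c.
TP2−TP1: −169a − 136b = −265.7;  TP3−TP1: −651a + 120b = −265.8.
Solving gives a = 0.62521, b = 1.17676.
Gradient magnitude |∇z| = √(a² + b²) = √(0.39089 + 1.38477) = 1.33254.
True dip = arctan(1.33254) = 53.1°, dipping toward SSW (azimuth ≈ 208°).

53.1°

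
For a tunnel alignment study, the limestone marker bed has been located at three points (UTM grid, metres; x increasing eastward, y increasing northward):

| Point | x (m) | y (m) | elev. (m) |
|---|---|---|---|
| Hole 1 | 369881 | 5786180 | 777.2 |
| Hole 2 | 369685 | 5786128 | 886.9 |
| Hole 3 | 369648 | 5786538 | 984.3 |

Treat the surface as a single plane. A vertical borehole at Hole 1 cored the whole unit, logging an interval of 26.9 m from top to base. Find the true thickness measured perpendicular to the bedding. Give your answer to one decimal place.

22.7 m

Two edge vectors: Hole 1→Hole 2 = (-196, -52, 109.7), Hole 1→Hole 3 = (-233, 358, 207.1).
Normal n = (Hole 1→Hole 2) × (Hole 1→Hole 3) = (-50041.8, 15031.5, -82284).
So ∂z/∂x = −n_x/n_z = −0.60816 and ∂z/∂y = −n_y/n_z = 0.18268.
|∇z| = √(a²+b²) = 0.63500, so dip δ = arctan(0.63500) = 32.42°.
True thickness = vertical thickness × cos δ = 26.9 × cos 32.42° = 22.7 m.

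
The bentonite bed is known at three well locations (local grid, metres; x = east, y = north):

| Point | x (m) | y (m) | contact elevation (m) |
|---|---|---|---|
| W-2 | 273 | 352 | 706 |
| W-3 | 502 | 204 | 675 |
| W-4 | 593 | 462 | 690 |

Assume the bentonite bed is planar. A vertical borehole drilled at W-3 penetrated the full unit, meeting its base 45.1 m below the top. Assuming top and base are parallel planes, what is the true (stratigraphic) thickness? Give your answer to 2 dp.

44.79 m

Let the plane be z = a·x + b·y + c.
W-3−W-2: 229a − 148b = −31;  W-4−W-2: 320a + 110b = −16.
Solving gives a = −0.07964, b = 0.08623.
|∇z| = √(a²+b²) = 0.11738, so dip δ = arctan(0.11738) = 6.69°.
True thickness = vertical thickness × cos δ = 45.1 × cos 6.69° = 44.79 m.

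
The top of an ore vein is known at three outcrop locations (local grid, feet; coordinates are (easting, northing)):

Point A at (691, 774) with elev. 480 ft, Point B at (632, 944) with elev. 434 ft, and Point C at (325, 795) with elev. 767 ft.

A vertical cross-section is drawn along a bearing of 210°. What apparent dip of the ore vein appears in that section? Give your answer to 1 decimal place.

Let the plane be z = a·E + b·N + c.
Point B−Point A: −59a + 170b = −46;  Point C−Point A: −366a + 21b = 287.
Solving gives a = −0.81593, b = −0.55376.
Unit vector along 210° is (sin 210°, cos 210°) = (-0.5000, -0.8660).
Slope in that direction = a·(-0.5000) + b·(-0.8660) = 0.88754.
Apparent dip = arctan|0.88754| = 41.6° (true dip is 44.6°, so apparent ≤ true as expected).

41.6°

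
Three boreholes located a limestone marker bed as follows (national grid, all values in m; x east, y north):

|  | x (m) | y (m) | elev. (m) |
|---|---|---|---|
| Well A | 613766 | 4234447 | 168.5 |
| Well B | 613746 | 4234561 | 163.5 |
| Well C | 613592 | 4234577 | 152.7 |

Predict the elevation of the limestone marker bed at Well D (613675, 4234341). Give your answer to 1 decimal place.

Two edge vectors: Well A→Well B = (-20, 114, -5), Well A→Well C = (-174, 130, -15.8).
Normal n = (Well A→Well B) × (Well A→Well C) = (-1151.2, 554, 17236).
So ∂z/∂x = −n_x/n_z = 0.066790439 and ∂z/∂y = −n_y/n_z = −0.032142028.
Intercept c from Well A: 168.5 − 40993.70 + 136103.72 = 95278.52.
At (613675, 4234341): z = 40987.6 − 136100.3 + 95278.52 = 165.8 m.

165.8 m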